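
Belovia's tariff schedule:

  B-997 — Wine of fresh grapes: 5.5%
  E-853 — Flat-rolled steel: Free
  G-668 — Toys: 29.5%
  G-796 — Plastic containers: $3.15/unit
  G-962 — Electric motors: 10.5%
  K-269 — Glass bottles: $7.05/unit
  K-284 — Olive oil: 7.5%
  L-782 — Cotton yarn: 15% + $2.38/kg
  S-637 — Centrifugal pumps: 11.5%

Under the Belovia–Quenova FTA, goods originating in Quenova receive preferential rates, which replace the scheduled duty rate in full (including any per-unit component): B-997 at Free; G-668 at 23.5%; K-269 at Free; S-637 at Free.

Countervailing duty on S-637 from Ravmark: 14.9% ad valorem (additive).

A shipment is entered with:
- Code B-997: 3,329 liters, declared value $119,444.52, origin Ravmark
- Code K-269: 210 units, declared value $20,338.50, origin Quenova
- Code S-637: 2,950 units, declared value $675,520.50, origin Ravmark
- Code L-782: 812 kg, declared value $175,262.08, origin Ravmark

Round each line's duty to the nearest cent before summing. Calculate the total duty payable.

Line 1 (B-997, Ravmark, 3,329 liters, $119,444.52):
Base rate for B-997 is 5.5%.
B-997 has an FTA preferential rate, but origin Ravmark is not Quenova; base rate stands.
Duty = $119,444.52 × 5.5% = $6,569.45.
Line 2 (K-269, Quenova, 210 units, $20,338.50):
Base rate for K-269 is $7.05/unit.
Origin Quenova qualifies under the Belovia–Quenova agreement and K-269 is covered: preferential rate Free applies instead.
Duty = $20,338.50 × 0% = $0.00.
Line 3 (S-637, Ravmark, 2,950 units, $675,520.50):
Base rate for S-637 is 11.5%.
S-637 has an FTA preferential rate, but origin Ravmark is not Quenova; base rate stands.
Additional duty on S-637 from Ravmark: +14.9%. Applied ad valorem rate: 11.5% + 14.9% = 26.4%.
Duty = $675,520.50 × 26.4% = $178,337.41.
Line 4 (L-782, Ravmark, 812 kg, $175,262.08):
Base rate for L-782 is 15% + $2.38/kg.
Duty = $175,262.08 × 15% + 812 × $2.38 = $28,221.87.
Total = $6,569.45 + $0.00 + $178,337.41 + $28,221.87 = $213,128.73.

$213,128.73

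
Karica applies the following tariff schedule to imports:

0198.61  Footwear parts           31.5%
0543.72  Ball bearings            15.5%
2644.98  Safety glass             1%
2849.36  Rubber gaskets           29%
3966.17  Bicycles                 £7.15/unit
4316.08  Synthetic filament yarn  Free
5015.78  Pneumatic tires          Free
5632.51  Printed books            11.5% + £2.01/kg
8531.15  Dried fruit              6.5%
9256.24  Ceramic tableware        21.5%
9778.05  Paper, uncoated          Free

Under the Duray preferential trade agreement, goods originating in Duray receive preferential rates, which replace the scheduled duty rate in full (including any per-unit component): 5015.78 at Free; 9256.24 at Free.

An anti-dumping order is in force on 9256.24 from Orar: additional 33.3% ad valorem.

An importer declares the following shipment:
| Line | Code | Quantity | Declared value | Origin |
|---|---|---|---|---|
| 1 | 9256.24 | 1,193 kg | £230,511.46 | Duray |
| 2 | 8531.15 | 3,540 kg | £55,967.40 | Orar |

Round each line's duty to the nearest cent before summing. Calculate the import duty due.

Line 1 (9256.24, Duray, 1,193 kg, £230,511.46):
Base rate for 9256.24 is 21.5%.
Origin Duray qualifies under the Karica–Duray agreement and 9256.24 is covered: preferential rate Free applies instead.
The additional-duty order on 9256.24 targets Orar, not Duray; it does not apply.
Duty = £230,511.46 × 0% = £0.00.
Line 2 (8531.15, Orar, 3,540 kg, £55,967.40):
Base rate for 8531.15 is 6.5%.
Duty = £55,967.40 × 6.5% = £3,637.88.
Total = £0.00 + £3,637.88 = £3,637.88.

£3,637.88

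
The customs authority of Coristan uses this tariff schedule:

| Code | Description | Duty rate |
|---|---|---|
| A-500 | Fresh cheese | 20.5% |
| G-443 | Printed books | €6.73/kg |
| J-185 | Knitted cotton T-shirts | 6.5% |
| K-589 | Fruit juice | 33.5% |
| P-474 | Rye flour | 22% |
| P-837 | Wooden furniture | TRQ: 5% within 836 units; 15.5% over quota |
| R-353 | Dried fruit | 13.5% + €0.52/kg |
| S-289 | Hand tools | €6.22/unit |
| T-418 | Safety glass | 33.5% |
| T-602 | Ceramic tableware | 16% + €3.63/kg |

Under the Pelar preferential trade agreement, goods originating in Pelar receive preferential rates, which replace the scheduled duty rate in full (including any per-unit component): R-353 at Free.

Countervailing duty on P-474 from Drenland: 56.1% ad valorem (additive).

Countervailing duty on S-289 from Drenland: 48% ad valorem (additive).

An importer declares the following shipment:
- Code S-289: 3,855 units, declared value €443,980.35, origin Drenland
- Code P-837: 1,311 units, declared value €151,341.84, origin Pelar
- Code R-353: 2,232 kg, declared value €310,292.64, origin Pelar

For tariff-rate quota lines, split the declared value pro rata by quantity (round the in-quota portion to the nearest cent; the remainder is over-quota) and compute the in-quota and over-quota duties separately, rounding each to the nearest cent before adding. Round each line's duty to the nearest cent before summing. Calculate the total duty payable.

€250,413.33

Line 1 (S-289, Drenland, 3,855 units, €443,980.35):
Base rate for S-289 is €6.22/unit.
Additional duty on S-289 from Drenland: +48% ad valorem. Applied ad valorem rate = 48%.
Duty = €443,980.35 × 48% + 3,855 × €6.22 = €237,088.67.
Line 2 (P-837, Pelar, 1,311 units, €151,341.84):
Code P-837 is under a tariff-rate quota (threshold 836 units). In-quota: 836 units at 5%; over-quota: 475 units at 15.5%.
Pro-rata value split: in-quota = €151,341.84 × 836/1,311 = €96,507.84; over-quota = €151,341.84 − €96,507.84 = €54,834.00.
In-quota duty = €96,507.84 × 5% = €4,825.39. Over-quota duty = €54,834.00 × 15.5% = €8,499.27.
Line duty = €4,825.39 + €8,499.27 = €13,324.66.
Line 3 (R-353, Pelar, 2,232 kg, €310,292.64):
Base rate for R-353 is 13.5% + €0.52/kg.
Origin Pelar qualifies under the Coristan–Pelar agreement and R-353 is covered: preferential rate Free applies instead.
Duty = €310,292.64 × 0% = €0.00.
Total = €237,088.67 + €13,324.66 + €0.00 = €250,413.33.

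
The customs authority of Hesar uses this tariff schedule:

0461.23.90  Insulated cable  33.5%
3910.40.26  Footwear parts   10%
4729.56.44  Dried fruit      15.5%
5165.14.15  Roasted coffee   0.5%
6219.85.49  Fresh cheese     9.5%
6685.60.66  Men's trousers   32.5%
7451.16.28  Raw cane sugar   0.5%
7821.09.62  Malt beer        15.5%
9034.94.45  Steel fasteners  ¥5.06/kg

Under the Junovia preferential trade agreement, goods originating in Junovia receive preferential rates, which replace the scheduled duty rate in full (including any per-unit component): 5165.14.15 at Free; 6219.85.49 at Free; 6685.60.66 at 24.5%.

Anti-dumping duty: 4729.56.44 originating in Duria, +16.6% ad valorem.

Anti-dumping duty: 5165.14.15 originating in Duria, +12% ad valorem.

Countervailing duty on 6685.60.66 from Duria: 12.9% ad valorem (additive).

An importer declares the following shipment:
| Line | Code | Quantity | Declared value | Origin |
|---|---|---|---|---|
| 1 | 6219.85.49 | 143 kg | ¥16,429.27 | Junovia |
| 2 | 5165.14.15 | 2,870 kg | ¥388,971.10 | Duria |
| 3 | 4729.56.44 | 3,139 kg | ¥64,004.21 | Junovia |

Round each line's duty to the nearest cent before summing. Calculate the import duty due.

Line 1 (6219.85.49, Junovia, 143 kg, ¥16,429.27):
Base rate for 6219.85.49 is 9.5%.
Origin Junovia qualifies under the Hesar–Junovia agreement and 6219.85.49 is covered: preferential rate Free applies instead.
Duty = ¥16,429.27 × 0% = ¥0.00.
Line 2 (5165.14.15, Duria, 2,870 kg, ¥388,971.10):
Base rate for 5165.14.15 is 0.5%.
5165.14.15 has an FTA preferential rate, but origin Duria is not Junovia; base rate stands.
Additional duty on 5165.14.15 from Duria: +12%. Applied ad valorem rate: 0.5% + 12% = 12.5%.
Duty = ¥388,971.10 × 12.5% = ¥48,621.39.
Line 3 (4729.56.44, Junovia, 3,139 kg, ¥64,004.21):
Base rate for 4729.56.44 is 15.5%.
Origin Junovia is the FTA partner but 4729.56.44 is not on the preference list; base rate stands.
The additional-duty order on 4729.56.44 targets Duria, not Junovia; it does not apply.
Duty = ¥64,004.21 × 15.5% = ¥9,920.65.
Total = ¥0.00 + ¥48,621.39 + ¥9,920.65 = ¥58,542.04.

¥58,542.04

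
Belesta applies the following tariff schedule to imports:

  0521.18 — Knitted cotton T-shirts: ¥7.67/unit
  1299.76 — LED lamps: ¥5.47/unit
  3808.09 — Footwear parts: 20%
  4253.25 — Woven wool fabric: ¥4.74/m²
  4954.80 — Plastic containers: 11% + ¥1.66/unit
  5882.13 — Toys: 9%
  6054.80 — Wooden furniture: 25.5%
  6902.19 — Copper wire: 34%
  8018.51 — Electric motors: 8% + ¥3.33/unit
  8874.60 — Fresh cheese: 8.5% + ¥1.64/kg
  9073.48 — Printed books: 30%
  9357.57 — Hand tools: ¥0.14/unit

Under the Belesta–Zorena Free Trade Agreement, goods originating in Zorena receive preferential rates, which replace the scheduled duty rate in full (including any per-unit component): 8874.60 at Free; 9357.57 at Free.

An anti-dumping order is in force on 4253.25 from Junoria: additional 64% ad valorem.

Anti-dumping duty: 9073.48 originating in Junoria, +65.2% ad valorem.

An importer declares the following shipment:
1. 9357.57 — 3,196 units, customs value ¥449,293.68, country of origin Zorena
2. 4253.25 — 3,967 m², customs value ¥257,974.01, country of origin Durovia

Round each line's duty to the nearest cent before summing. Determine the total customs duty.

Line 1 (9357.57, Zorena, 3,196 units, ¥449,293.68):
Base rate for 9357.57 is ¥0.14/unit.
Origin Zorena qualifies under the Belesta–Zorena agreement and 9357.57 is covered: preferential rate Free applies instead.
Duty = ¥449,293.68 × 0% = ¥0.00.
Line 2 (4253.25, Durovia, 3,967 m², ¥257,974.01):
Base rate for 4253.25 is ¥4.74/m².
The additional-duty order on 4253.25 targets Junoria, not Durovia; it does not apply.
Duty = 3,967 × ¥4.74 = ¥18,803.58.
Total = ¥0.00 + ¥18,803.58 = ¥18,803.58.

¥18,803.58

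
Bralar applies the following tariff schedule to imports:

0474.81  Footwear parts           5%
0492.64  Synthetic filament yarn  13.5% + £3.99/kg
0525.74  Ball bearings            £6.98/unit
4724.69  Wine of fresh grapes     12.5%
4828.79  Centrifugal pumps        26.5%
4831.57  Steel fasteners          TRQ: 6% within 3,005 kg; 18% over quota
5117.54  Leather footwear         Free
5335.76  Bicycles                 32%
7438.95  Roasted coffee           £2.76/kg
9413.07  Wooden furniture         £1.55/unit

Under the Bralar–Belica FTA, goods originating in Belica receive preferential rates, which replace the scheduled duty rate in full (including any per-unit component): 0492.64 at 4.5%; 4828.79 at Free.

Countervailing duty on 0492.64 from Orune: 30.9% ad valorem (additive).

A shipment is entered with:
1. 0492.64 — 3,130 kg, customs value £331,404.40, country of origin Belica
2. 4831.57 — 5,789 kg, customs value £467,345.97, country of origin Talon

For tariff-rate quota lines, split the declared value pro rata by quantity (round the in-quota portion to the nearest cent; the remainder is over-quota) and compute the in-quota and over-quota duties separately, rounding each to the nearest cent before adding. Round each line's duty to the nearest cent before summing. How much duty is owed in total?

Line 1 (0492.64, Belica, 3,130 kg, £331,404.40):
Base rate for 0492.64 is 13.5% + £3.99/kg.
Origin Belica qualifies under the Bralar–Belica agreement and 0492.64 is covered: preferential rate 4.5% applies instead.
The additional-duty order on 0492.64 targets Orune, not Belica; it does not apply.
Duty = £331,404.40 × 4.5% = £14,913.20.
Line 2 (4831.57, Talon, 5,789 kg, £467,345.97):
Code 4831.57 is under a tariff-rate quota (threshold 3,005 kg). In-quota: 3,005 kg at 6%; over-quota: 2,784 kg at 18%.
Pro-rata value split: in-quota = £467,345.97 × 3,005/5,789 = £242,593.65; over-quota = £467,345.97 − £242,593.65 = £224,752.32.
In-quota duty = £242,593.65 × 6% = £14,555.62. Over-quota duty = £224,752.32 × 18% = £40,455.42.
Line duty = £14,555.62 + £40,455.42 = £55,011.04.
Total = £14,913.20 + £55,011.04 = £69,924.24.

£69,924.24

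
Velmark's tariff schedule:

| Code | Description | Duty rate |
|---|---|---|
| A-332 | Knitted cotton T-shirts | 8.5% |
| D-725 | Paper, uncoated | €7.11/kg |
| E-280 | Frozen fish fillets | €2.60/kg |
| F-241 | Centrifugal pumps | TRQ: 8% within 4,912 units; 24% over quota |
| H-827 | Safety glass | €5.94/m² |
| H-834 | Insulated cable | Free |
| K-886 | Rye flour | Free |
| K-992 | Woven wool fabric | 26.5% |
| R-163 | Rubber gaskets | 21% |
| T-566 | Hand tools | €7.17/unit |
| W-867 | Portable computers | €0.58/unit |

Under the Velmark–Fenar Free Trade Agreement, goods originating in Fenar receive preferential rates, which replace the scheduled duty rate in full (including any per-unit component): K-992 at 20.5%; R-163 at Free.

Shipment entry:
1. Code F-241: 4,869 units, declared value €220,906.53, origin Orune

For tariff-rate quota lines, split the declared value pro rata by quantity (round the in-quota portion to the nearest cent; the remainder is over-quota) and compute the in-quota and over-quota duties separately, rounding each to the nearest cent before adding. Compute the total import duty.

€17,672.52

Line 1 (F-241, Orune, 4,869 units, €220,906.53):
Code F-241 is under a tariff-rate quota (threshold 4,912 units). Quantity 4,869 units is within the quota, so the in-quota rate 8% applies to the full value.
Duty = €220,906.53 × 8% = €17,672.52.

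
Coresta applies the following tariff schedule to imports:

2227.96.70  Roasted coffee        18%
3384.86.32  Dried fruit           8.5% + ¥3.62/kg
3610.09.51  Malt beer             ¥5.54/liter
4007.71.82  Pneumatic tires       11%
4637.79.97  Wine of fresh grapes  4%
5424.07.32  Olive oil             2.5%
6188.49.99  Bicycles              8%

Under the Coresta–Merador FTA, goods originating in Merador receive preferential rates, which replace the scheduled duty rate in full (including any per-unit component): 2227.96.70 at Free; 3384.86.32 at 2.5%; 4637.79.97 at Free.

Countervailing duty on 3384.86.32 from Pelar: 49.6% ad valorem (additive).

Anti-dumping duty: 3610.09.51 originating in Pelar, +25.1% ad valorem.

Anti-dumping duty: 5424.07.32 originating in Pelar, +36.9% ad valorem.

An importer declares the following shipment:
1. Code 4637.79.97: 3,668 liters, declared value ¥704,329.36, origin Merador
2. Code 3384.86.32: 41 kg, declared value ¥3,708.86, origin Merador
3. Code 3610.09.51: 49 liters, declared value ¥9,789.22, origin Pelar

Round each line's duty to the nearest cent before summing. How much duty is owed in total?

¥2,821.27

Line 1 (4637.79.97, Merador, 3,668 liters, ¥704,329.36):
Base rate for 4637.79.97 is 4%.
Origin Merador qualifies under the Coresta–Merador agreement and 4637.79.97 is covered: preferential rate Free applies instead.
Duty = ¥704,329.36 × 0% = ¥0.00.
Line 2 (3384.86.32, Merador, 41 kg, ¥3,708.86):
Base rate for 3384.86.32 is 8.5% + ¥3.62/kg.
Origin Merador qualifies under the Coresta–Merador agreement and 3384.86.32 is covered: preferential rate 2.5% applies instead.
The additional-duty order on 3384.86.32 targets Pelar, not Merador; it does not apply.
Duty = ¥3,708.86 × 2.5% = ¥92.72.
Line 3 (3610.09.51, Pelar, 49 liters, ¥9,789.22):
Base rate for 3610.09.51 is ¥5.54/liter.
Additional duty on 3610.09.51 from Pelar: +25.1% ad valorem. Applied ad valorem rate = 25.1%.
Duty = ¥9,789.22 × 25.1% + 49 × ¥5.54 = ¥2,728.55.
Total = ¥0.00 + ¥92.72 + ¥2,728.55 = ¥2,821.27.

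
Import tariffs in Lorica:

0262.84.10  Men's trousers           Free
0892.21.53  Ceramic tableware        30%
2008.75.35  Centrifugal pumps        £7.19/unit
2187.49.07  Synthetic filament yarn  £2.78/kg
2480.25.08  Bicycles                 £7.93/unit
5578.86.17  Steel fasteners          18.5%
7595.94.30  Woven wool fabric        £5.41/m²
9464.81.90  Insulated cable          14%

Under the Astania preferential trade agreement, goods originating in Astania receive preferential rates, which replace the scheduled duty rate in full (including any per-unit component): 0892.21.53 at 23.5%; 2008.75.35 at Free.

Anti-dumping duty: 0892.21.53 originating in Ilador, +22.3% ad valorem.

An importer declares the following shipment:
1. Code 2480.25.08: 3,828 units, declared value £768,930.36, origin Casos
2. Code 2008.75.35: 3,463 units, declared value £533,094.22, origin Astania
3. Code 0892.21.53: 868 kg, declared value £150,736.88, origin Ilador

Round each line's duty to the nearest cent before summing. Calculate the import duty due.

£109,191.43

Line 1 (2480.25.08, Casos, 3,828 units, £768,930.36):
Base rate for 2480.25.08 is £7.93/unit.
Duty = 3,828 × £7.93 = £30,356.04.
Line 2 (2008.75.35, Astania, 3,463 units, £533,094.22):
Base rate for 2008.75.35 is £7.19/unit.
Origin Astania qualifies under the Lorica–Astania agreement and 2008.75.35 is covered: preferential rate Free applies instead.
Duty = £533,094.22 × 0% = £0.00.
Line 3 (0892.21.53, Ilador, 868 kg, £150,736.88):
Base rate for 0892.21.53 is 30%.
0892.21.53 has an FTA preferential rate, but origin Ilador is not Astania; base rate stands.
Additional duty on 0892.21.53 from Ilador: +22.3%. Applied ad valorem rate: 30% + 22.3% = 52.3%.
Duty = £150,736.88 × 52.3% = £78,835.39.
Total = £30,356.04 + £0.00 + £78,835.39 = £109,191.43.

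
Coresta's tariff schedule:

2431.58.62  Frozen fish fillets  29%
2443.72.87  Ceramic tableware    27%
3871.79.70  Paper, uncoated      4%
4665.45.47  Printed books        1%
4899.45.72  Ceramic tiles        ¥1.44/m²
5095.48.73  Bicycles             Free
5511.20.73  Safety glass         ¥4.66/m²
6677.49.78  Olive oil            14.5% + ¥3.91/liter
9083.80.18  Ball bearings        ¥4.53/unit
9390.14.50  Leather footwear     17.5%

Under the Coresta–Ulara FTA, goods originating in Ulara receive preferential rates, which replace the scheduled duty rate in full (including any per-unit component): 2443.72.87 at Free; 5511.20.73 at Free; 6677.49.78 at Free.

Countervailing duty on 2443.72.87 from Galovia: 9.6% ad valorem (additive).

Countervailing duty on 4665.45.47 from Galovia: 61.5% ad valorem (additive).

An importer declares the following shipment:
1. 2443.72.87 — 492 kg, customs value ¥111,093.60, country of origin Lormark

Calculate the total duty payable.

¥29,995.27

Line 1 (2443.72.87, Lormark, 492 kg, ¥111,093.60):
Base rate for 2443.72.87 is 27%.
2443.72.87 has an FTA preferential rate, but origin Lormark is not Ulara; base rate stands.
The additional-duty order on 2443.72.87 targets Galovia, not Lormark; it does not apply.
Duty = ¥111,093.60 × 27% = ¥29,995.27.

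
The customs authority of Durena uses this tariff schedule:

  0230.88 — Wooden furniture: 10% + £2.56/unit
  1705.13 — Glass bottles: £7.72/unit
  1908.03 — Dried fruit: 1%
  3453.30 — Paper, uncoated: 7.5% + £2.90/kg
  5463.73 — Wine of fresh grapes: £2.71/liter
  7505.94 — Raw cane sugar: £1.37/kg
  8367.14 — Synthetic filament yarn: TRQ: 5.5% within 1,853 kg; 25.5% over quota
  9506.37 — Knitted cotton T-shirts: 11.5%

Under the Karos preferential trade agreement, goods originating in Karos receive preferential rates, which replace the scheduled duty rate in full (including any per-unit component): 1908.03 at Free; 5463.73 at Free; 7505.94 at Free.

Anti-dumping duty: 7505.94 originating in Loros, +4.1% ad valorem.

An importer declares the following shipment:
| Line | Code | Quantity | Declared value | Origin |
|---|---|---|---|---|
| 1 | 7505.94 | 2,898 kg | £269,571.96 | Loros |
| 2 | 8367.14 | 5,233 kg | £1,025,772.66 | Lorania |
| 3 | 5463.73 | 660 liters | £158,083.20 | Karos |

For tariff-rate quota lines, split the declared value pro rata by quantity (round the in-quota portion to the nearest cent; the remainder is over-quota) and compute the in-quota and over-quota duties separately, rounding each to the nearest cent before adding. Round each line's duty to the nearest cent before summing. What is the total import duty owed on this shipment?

Line 1 (7505.94, Loros, 2,898 kg, £269,571.96):
Base rate for 7505.94 is £1.37/kg.
7505.94 has an FTA preferential rate, but origin Loros is not Karos; base rate stands.
Additional duty on 7505.94 from Loros: +4.1% ad valorem. Applied ad valorem rate = 4.1%.
Duty = £269,571.96 × 4.1% + 2,898 × £1.37 = £15,022.71.
Line 2 (8367.14, Lorania, 5,233 kg, £1,025,772.66):
Code 8367.14 is under a tariff-rate quota (threshold 1,853 kg). In-quota: 1,853 kg at 5.5%; over-quota: 3,380 kg at 25.5%.
Pro-rata value split: in-quota = £1,025,772.66 × 1,853/5,233 = £363,225.06; over-quota = £1,025,772.66 − £363,225.06 = £662,547.60.
In-quota duty = £363,225.06 × 5.5% = £19,977.38. Over-quota duty = £662,547.60 × 25.5% = £168,949.64.
Line duty = £19,977.38 + £168,949.64 = £188,927.02.
Line 3 (5463.73, Karos, 660 liters, £158,083.20):
Base rate for 5463.73 is £2.71/liter.
Origin Karos qualifies under the Durena–Karos agreement and 5463.73 is covered: preferential rate Free applies instead.
Duty = £158,083.20 × 0% = £0.00.
Total = £15,022.71 + £188,927.02 + £0.00 = £203,949.73.

£203,949.73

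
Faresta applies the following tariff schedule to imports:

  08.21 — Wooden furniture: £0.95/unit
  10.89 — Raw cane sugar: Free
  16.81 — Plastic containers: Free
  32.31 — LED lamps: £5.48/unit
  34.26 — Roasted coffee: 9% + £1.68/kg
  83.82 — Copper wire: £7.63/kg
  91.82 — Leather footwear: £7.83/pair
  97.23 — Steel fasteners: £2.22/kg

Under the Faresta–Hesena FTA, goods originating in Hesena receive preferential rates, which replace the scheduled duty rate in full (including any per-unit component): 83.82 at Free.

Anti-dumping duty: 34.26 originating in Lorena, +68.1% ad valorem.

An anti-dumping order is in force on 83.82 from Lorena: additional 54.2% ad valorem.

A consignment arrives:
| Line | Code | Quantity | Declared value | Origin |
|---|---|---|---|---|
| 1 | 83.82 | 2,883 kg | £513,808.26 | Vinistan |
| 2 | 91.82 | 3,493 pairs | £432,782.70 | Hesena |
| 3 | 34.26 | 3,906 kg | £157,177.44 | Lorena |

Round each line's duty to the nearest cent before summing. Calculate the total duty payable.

Line 1 (83.82, Vinistan, 2,883 kg, £513,808.26):
Base rate for 83.82 is £7.63/kg.
83.82 has an FTA preferential rate, but origin Vinistan is not Hesena; base rate stands.
The additional-duty order on 83.82 targets Lorena, not Vinistan; it does not apply.
Duty = 2,883 × £7.63 = £21,997.29.
Line 2 (91.82, Hesena, 3,493 pairs, £432,782.70):
Base rate for 91.82 is £7.83/pair.
Origin Hesena is the FTA partner but 91.82 is not on the preference list; base rate stands.
Duty = 3,493 × £7.83 = £27,350.19.
Line 3 (34.26, Lorena, 3,906 kg, £157,177.44):
Base rate for 34.26 is 9% + £1.68/kg.
Additional duty on 34.26 from Lorena: +68.1%. Applied ad valorem rate: 9% + 68.1% = 77.1%.
Duty = £157,177.44 × 77.1% + 3,906 × £1.68 = £127,745.89.
Total = £21,997.29 + £27,350.19 + £127,745.89 = £177,093.37.

£177,093.37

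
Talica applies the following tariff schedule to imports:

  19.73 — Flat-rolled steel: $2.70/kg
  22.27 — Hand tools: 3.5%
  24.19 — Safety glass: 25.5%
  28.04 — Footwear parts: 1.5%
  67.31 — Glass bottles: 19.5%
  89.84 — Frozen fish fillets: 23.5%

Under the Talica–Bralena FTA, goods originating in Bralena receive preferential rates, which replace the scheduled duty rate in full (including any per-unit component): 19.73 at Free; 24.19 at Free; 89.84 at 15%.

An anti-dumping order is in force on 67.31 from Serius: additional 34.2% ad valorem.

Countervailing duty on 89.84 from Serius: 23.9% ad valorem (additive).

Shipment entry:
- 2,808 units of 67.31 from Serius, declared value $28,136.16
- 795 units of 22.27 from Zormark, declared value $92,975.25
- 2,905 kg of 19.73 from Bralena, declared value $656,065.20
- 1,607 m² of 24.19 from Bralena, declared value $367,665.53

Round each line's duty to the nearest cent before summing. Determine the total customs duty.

Line 1 (67.31, Serius, 2,808 units, $28,136.16):
Base rate for 67.31 is 19.5%.
Additional duty on 67.31 from Serius: +34.2%. Applied ad valorem rate: 19.5% + 34.2% = 53.7%.
Duty = $28,136.16 × 53.7% = $15,109.12.
Line 2 (22.27, Zormark, 795 units, $92,975.25):
Base rate for 22.27 is 3.5%.
Duty = $92,975.25 × 3.5% = $3,254.13.
Line 3 (19.73, Bralena, 2,905 kg, $656,065.20):
Base rate for 19.73 is $2.70/kg.
Origin Bralena qualifies under the Talica–Bralena agreement and 19.73 is covered: preferential rate Free applies instead.
Duty = $656,065.20 × 0% = $0.00.
Line 4 (24.19, Bralena, 1,607 m², $367,665.53):
Base rate for 24.19 is 25.5%.
Origin Bralena qualifies under the Talica–Bralena agreement and 24.19 is covered: preferential rate Free applies instead.
Duty = $367,665.53 × 0% = $0.00.
Total = $15,109.12 + $3,254.13 + $0.00 + $0.00 = $18,363.25.

$18,363.25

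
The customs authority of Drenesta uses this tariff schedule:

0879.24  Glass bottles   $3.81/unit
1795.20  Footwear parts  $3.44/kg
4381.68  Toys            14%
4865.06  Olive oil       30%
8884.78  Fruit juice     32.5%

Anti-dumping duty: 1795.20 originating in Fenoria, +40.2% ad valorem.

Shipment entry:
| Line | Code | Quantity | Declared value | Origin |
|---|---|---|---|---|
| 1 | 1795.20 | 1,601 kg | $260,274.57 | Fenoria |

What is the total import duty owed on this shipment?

Line 1 (1795.20, Fenoria, 1,601 kg, $260,274.57):
Base rate for 1795.20 is $3.44/kg.
Additional duty on 1795.20 from Fenoria: +40.2% ad valorem. Applied ad valorem rate = 40.2%.
Duty = $260,274.57 × 40.2% + 1,601 × $3.44 = $110,137.82.

$110,137.82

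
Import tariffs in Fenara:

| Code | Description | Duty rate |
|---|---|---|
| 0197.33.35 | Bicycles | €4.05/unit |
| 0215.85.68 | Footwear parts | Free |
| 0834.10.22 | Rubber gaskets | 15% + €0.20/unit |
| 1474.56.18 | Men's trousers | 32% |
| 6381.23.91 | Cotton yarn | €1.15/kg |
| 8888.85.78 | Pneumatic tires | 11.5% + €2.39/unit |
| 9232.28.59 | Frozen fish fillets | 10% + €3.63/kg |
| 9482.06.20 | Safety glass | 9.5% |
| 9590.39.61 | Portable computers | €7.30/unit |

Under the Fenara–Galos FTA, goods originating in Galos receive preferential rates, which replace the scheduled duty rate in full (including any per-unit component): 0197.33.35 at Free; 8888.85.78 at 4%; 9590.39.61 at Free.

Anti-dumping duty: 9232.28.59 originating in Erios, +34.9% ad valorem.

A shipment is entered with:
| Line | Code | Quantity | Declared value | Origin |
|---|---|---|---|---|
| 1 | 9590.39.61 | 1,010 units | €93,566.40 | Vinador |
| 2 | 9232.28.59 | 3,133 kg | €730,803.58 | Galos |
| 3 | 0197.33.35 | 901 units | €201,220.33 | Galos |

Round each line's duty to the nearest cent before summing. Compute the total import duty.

€91,826.15

Line 1 (9590.39.61, Vinador, 1,010 units, €93,566.40):
Base rate for 9590.39.61 is €7.30/unit.
9590.39.61 has an FTA preferential rate, but origin Vinador is not Galos; base rate stands.
Duty = 1,010 × €7.30 = €7,373.00.
Line 2 (9232.28.59, Galos, 3,133 kg, €730,803.58):
Base rate for 9232.28.59 is 10% + €3.63/kg.
Origin Galos is the FTA partner but 9232.28.59 is not on the preference list; base rate stands.
The additional-duty order on 9232.28.59 targets Erios, not Galos; it does not apply.
Duty = €730,803.58 × 10% + 3,133 × €3.63 = €84,453.15.
Line 3 (0197.33.35, Galos, 901 units, €201,220.33):
Base rate for 0197.33.35 is €4.05/unit.
Origin Galos qualifies under the Fenara–Galos agreement and 0197.33.35 is covered: preferential rate Free applies instead.
Duty = €201,220.33 × 0% = €0.00.
Total = €7,373.00 + €84,453.15 + €0.00 = €91,826.15.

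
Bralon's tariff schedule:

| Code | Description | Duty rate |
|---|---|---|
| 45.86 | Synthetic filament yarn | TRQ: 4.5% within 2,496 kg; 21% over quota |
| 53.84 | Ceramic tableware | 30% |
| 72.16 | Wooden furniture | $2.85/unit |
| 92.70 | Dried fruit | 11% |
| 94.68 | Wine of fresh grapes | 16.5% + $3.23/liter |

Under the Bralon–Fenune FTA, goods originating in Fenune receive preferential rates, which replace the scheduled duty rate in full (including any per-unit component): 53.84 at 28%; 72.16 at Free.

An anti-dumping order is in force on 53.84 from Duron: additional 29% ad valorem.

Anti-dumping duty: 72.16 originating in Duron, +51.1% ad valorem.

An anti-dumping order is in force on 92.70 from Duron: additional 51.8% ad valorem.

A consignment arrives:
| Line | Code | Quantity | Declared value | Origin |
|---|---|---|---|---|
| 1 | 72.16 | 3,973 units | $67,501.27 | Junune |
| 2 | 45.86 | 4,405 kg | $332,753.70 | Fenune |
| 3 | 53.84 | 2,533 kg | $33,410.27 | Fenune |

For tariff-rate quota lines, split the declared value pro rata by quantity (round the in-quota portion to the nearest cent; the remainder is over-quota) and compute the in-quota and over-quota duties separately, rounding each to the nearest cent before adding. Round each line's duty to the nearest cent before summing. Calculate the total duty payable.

Line 1 (72.16, Junune, 3,973 units, $67,501.27):
Base rate for 72.16 is $2.85/unit.
72.16 has an FTA preferential rate, but origin Junune is not Fenune; base rate stands.
The additional-duty order on 72.16 targets Duron, not Junune; it does not apply.
Duty = 3,973 × $2.85 = $11,323.05.
Line 2 (45.86, Fenune, 4,405 kg, $332,753.70):
Code 45.86 is under a tariff-rate quota (threshold 2,496 kg). In-quota: 2,496 kg at 4.5%; over-quota: 1,909 kg at 21%.
Pro-rata value split: in-quota = $332,753.70 × 2,496/4,405 = $188,547.84; over-quota = $332,753.70 − $188,547.84 = $144,205.86.
In-quota duty = $188,547.84 × 4.5% = $8,484.65. Over-quota duty = $144,205.86 × 21% = $30,283.23.
Line duty = $8,484.65 + $30,283.23 = $38,767.88.
Line 3 (53.84, Fenune, 2,533 kg, $33,410.27):
Base rate for 53.84 is 30%.
Origin Fenune qualifies under the Bralon–Fenune agreement and 53.84 is covered: preferential rate 28% applies instead.
The additional-duty order on 53.84 targets Duron, not Fenune; it does not apply.
Duty = $33,410.27 × 28% = $9,354.88.
Total = $11,323.05 + $38,767.88 + $9,354.88 = $59,445.81.

$59,445.81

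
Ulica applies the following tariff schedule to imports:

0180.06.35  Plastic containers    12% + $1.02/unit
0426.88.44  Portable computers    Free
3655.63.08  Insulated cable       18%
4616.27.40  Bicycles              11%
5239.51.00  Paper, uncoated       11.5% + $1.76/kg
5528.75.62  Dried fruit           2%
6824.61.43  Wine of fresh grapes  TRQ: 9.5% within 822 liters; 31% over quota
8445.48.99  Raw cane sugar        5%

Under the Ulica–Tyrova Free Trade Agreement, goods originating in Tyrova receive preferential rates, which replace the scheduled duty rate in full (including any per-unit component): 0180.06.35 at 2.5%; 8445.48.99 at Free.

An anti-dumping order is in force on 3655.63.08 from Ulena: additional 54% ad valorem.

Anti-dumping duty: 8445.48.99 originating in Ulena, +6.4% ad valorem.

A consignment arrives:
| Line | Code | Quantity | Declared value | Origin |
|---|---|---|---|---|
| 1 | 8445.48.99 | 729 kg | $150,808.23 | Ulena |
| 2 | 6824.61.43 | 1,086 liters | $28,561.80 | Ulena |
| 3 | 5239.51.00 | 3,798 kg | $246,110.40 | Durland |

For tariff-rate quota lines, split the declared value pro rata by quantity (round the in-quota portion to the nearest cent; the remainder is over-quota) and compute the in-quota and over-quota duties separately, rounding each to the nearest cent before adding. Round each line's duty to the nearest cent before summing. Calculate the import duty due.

$56,385.48

Line 1 (8445.48.99, Ulena, 729 kg, $150,808.23):
Base rate for 8445.48.99 is 5%.
8445.48.99 has an FTA preferential rate, but origin Ulena is not Tyrova; base rate stands.
Additional duty on 8445.48.99 from Ulena: +6.4%. Applied ad valorem rate: 5% + 6.4% = 11.4%.
Duty = $150,808.23 × 11.4% = $17,192.14.
Line 2 (6824.61.43, Ulena, 1,086 liters, $28,561.80):
Code 6824.61.43 is under a tariff-rate quota (threshold 822 liters). In-quota: 822 liters at 9.5%; over-quota: 264 liters at 31%.
Pro-rata value split: in-quota = $28,561.80 × 822/1,086 = $21,618.60; over-quota = $28,561.80 − $21,618.60 = $6,943.20.
In-quota duty = $21,618.60 × 9.5% = $2,053.77. Over-quota duty = $6,943.20 × 31% = $2,152.39.
Line duty = $2,053.77 + $2,152.39 = $4,206.16.
Line 3 (5239.51.00, Durland, 3,798 kg, $246,110.40):
Base rate for 5239.51.00 is 11.5% + $1.76/kg.
Duty = $246,110.40 × 11.5% + 3,798 × $1.76 = $34,987.18.
Total = $17,192.14 + $4,206.16 + $34,987.18 = $56,385.48.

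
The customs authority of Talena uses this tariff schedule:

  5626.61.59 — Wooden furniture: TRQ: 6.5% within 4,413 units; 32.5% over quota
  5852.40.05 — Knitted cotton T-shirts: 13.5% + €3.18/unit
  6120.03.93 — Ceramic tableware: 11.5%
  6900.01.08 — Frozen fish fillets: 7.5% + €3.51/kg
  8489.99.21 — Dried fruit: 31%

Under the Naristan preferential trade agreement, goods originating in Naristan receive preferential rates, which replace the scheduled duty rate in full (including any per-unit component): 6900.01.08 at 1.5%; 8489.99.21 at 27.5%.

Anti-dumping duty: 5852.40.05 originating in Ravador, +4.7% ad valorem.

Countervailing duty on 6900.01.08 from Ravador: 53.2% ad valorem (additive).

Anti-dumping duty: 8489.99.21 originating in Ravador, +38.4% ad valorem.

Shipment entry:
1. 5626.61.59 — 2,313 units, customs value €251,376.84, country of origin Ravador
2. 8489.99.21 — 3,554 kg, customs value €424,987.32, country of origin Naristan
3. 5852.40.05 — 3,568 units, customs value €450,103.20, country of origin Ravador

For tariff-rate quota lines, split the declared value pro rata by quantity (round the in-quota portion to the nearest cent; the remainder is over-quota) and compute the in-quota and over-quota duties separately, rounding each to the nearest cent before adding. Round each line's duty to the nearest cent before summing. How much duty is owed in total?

€226,476.02

Line 1 (5626.61.59, Ravador, 2,313 units, €251,376.84):
Code 5626.61.59 is under a tariff-rate quota (threshold 4,413 units). Quantity 2,313 units is within the quota, so the in-quota rate 6.5% applies to the full value.
Duty = €251,376.84 × 6.5% = €16,339.49.
Line 2 (8489.99.21, Naristan, 3,554 kg, €424,987.32):
Base rate for 8489.99.21 is 31%.
Origin Naristan qualifies under the Talena–Naristan agreement and 8489.99.21 is covered: preferential rate 27.5% applies instead.
The additional-duty order on 8489.99.21 targets Ravador, not Naristan; it does not apply.
Duty = €424,987.32 × 27.5% = €116,871.51.
Line 3 (5852.40.05, Ravador, 3,568 units, €450,103.20):
Base rate for 5852.40.05 is 13.5% + €3.18/unit.
Additional duty on 5852.40.05 from Ravador: +4.7%. Applied ad valorem rate: 13.5% + 4.7% = 18.2%.
Duty = €450,103.20 × 18.2% + 3,568 × €3.18 = €93,265.02.
Total = €16,339.49 + €116,871.51 + €93,265.02 = €226,476.02.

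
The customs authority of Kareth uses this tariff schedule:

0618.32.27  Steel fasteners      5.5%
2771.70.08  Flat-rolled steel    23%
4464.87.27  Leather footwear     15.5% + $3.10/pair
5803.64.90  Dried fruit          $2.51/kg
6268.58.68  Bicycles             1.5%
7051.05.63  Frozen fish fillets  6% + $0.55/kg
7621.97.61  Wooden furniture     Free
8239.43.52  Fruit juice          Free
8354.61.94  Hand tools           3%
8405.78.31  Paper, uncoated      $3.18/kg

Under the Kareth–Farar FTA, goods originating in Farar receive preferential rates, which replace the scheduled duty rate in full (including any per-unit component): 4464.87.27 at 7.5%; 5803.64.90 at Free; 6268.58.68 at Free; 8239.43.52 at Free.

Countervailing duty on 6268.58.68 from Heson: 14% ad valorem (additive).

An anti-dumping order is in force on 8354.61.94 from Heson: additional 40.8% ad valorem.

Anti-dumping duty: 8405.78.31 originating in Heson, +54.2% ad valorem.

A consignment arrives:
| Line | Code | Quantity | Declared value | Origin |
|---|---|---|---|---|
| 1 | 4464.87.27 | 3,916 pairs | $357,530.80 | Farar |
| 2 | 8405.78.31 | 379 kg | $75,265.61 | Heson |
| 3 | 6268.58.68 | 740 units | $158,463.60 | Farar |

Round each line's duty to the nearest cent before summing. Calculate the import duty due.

$68,813.99

Line 1 (4464.87.27, Farar, 3,916 pairs, $357,530.80):
Base rate for 4464.87.27 is 15.5% + $3.10/pair.
Origin Farar qualifies under the Kareth–Farar agreement and 4464.87.27 is covered: preferential rate 7.5% applies instead.
Duty = $357,530.80 × 7.5% = $26,814.81.
Line 2 (8405.78.31, Heson, 379 kg, $75,265.61):
Base rate for 8405.78.31 is $3.18/kg.
Additional duty on 8405.78.31 from Heson: +54.2% ad valorem. Applied ad valorem rate = 54.2%.
Duty = $75,265.61 × 54.2% + 379 × $3.18 = $41,999.18.
Line 3 (6268.58.68, Farar, 740 units, $158,463.60):
Base rate for 6268.58.68 is 1.5%.
Origin Farar qualifies under the Kareth–Farar agreement and 6268.58.68 is covered: preferential rate Free applies instead.
The additional-duty order on 6268.58.68 targets Heson, not Farar; it does not apply.
Duty = $158,463.60 × 0% = $0.00.
Total = $26,814.81 + $41,999.18 + $0.00 = $68,813.99.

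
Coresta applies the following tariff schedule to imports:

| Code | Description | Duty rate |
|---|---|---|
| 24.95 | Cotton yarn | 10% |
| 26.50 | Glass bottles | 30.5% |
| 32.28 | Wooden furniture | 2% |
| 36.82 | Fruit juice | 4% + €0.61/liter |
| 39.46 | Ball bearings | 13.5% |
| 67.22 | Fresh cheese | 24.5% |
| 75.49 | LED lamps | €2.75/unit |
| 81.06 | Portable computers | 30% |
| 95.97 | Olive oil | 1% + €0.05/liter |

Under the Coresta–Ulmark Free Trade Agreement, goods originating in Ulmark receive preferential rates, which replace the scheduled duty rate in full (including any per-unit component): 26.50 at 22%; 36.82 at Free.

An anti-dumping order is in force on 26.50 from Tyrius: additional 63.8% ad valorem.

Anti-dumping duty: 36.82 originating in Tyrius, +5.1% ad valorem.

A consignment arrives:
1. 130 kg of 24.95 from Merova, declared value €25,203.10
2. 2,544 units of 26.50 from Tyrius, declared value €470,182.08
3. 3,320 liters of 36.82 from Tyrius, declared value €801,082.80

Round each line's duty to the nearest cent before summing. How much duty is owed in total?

Line 1 (24.95, Merova, 130 kg, €25,203.10):
Base rate for 24.95 is 10%.
Duty = €25,203.10 × 10% = €2,520.31.
Line 2 (26.50, Tyrius, 2,544 units, €470,182.08):
Base rate for 26.50 is 30.5%.
26.50 has an FTA preferential rate, but origin Tyrius is not Ulmark; base rate stands.
Additional duty on 26.50 from Tyrius: +63.8%. Applied ad valorem rate: 30.5% + 63.8% = 94.3%.
Duty = €470,182.08 × 94.3% = €443,381.70.
Line 3 (36.82, Tyrius, 3,320 liters, €801,082.80):
Base rate for 36.82 is 4% + €0.61/liter.
36.82 has an FTA preferential rate, but origin Tyrius is not Ulmark; base rate stands.
Additional duty on 36.82 from Tyrius: +5.1%. Applied ad valorem rate: 4% + 5.1% = 9.1%.
Duty = €801,082.80 × 9.1% + 3,320 × €0.61 = €74,923.73.
Total = €2,520.31 + €443,381.70 + €74,923.73 = €520,825.74.

€520,825.74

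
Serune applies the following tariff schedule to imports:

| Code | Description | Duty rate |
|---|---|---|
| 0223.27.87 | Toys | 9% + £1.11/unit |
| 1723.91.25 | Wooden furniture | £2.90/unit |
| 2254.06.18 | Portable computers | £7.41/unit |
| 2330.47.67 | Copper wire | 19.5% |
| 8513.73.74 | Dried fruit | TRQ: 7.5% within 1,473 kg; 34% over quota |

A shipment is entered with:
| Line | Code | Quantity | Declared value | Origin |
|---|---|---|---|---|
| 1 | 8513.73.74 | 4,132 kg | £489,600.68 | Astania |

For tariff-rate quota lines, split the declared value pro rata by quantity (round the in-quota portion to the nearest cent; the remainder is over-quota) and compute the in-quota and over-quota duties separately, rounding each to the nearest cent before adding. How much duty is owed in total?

Line 1 (8513.73.74, Astania, 4,132 kg, £489,600.68):
Code 8513.73.74 is under a tariff-rate quota (threshold 1,473 kg). In-quota: 1,473 kg at 7.5%; over-quota: 2,659 kg at 34%.
Pro-rata value split: in-quota = £489,600.68 × 1,473/4,132 = £174,535.77; over-quota = £489,600.68 − £174,535.77 = £315,064.91.
In-quota duty = £174,535.77 × 7.5% = £13,090.18. Over-quota duty = £315,064.91 × 34% = £107,122.07.
Line duty = £13,090.18 + £107,122.07 = £120,212.25.

£120,212.25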